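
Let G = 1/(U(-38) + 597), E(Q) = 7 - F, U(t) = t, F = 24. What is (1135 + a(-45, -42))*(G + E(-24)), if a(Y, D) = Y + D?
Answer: -9958096/559 ≈ -17814.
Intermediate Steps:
E(Q) = -17 (E(Q) = 7 - 1*24 = 7 - 24 = -17)
G = 1/559 (G = 1/(-38 + 597) = 1/559 ≈ 0.0017889)
a(Y, D) = D + Y
(1135 + a(-45, -42))*(G + E(-24)) = (1135 + (-42 - 45))*(1/559 - 17) = (1135 - 87)*(-9502/559) = 1048*(-9502/559) = -9958096/559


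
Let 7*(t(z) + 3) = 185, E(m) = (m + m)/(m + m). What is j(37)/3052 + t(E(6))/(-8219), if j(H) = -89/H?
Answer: -3377139/928122356 ≈ -0.0036387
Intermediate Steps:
E(m) = 1 (E(m) = (2*m)/((2*m)) = (2*m)*(1/(2*m)) = 1)
t(z) = 164/7 (t(z) = -3 + (1/7)*185 = -3 + 185/7 = 164/7)
j(37)/3052 + t(E(6))/(-8219) = -89/37/3052 + (164/7)/(-8219) = -89*1/37*(1/3052) + (164/7)*(-1/8219) = -89/37*1/3052 - 164/57533 = -89/112924 - 164/57533 = -3377139/928122356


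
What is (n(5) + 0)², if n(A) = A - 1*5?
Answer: 0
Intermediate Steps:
n(A) = -5 + A (n(A) = A - 5 = -5 + A)
(n(5) + 0)² = ((-5 + 5) + 0)² = (0 + 0)² = 0² = 0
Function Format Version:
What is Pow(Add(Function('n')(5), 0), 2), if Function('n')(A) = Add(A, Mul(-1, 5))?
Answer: 0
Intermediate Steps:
Function('n')(A) = Add(-5, A) (Function('n')(A) = Add(A, -5) = Add(-5, A))
Pow(Add(Function('n')(5), 0), 2) = Pow(Add(Add(-5, 5), 0), 2) = Pow(Add(0, 0), 2) = Pow(0, 2) = 0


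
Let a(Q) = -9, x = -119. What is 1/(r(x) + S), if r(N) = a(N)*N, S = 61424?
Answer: 1/62495 ≈ 1.6001e-5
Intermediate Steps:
r(N) = -9*N
1/(r(x) + S) = 1/(-9*(-119) + 61424) = 1/(1071 + 61424) = 1/62495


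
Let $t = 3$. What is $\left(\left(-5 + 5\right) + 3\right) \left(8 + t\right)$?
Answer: $33$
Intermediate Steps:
$\left(\left(-5 + 5\right) + 3\right) \left(8 + t\right) = \left(\left(-5 + 5\right) + 3\right) \left(8 + 3\right) = \left(0 + 3\right) 11 = 3 \cdot 11 = 33$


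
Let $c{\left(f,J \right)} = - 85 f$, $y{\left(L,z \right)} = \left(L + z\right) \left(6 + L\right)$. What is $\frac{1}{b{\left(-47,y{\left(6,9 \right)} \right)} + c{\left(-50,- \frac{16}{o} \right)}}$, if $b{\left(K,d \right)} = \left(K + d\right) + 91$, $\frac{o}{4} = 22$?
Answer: $\frac{1}{4474} \approx 0.00022351$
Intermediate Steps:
$o = 88$ ($o = 4 \cdot 22 = 88$)
$y{\left(L,z \right)} = \left(6 + L\right) \left(L + z\right)$
$b{\left(K,d \right)} = 91 + K + d$
$\frac{1}{b{\left(-47,y{\left(6,9 \right)} \right)} + c{\left(-50,- \frac{16}{o} \right)}} = \frac{1}{\left(91 - 47 + \left(6^{2} + 6 \cdot 6 + 6 \cdot 9 + 6 \cdot 9\right)\right) - -4250} = \frac{1}{\left(91 - 47 + \left(36 + 36 + 54 + 54\right)\right) + 4250} = \frac{1}{\left(91 - 47 + 180\right) + 4250} = \frac{1}{224 + 4250} = \frac{1}{4474}$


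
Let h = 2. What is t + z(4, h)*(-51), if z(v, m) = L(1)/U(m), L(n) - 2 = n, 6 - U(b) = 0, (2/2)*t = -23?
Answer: -97/2 ≈ -48.500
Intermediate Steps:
t = -23
U(b) = 6 (U(b) = 6 - 1*0 = 6 + 0 = 6)
L(n) = 2 + n
z(v, m) = ½ (z(v, m) = (2 + 1)/6 = 3*(⅙) = ½)
t + z(4, h)*(-51) = -23 + (½)*(-51) = -23 - 51/2 = -97/2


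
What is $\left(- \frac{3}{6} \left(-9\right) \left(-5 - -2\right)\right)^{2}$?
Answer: $\frac{729}{4} \approx 182.25$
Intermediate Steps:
$\left(- \frac{3}{6} \left(-9\right) \left(-5 - -2\right)\right)^{2} = \left(\left(-3\right) \frac{1}{6} \left(-9\right) \left(-5 + 2\right)\right)^{2} = \left(\left(- \frac{1}{2}\right) \left(-9\right) \left(-3\right)\right)^{2} = \left(\frac{9}{2} \left(-3\right)\right)^{2} = \left(- \frac{27}{2}\right)^{2} = \frac{729}{4}$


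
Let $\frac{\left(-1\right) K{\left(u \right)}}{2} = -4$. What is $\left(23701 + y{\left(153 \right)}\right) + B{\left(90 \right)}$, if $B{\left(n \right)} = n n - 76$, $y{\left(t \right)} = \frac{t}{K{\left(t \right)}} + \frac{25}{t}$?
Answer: $\frac{38855009}{1224} \approx 31744.0$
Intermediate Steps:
$K{\left(u \right)} = 8$ ($K{\left(u \right)} = \left(-2\right) \left(-4\right) = 8$)
$y{\left(t \right)} = \frac{25}{t} + \frac{t}{8}$ ($y{\left(t \right)} = \frac{t}{8} + \frac{25}{t} = \frac{25}{t} + \frac{t}{8}$)
$B{\left(n \right)} = -76 + n^{2}$ ($B{\left(n \right)} = n^{2} - 76 = -76 + n^{2}$)
$\left(23701 + y{\left(153 \right)}\right) + B{\left(90 \right)} = \left(23701 + \left(\frac{25}{153} + \frac{1}{8} \cdot 153\right)\right) - \left(76 - 90^{2}\right) = \left(23701 + \left(25 \cdot \frac{1}{153} + \frac{153}{8}\right)\right) + \left(-76 + 8100\right) = \left(23701 + \left(\frac{25}{153} + \frac{153}{8}\right)\right) + 8024 = \left(23701 + \frac{23609}{1224}\right) + 8024 = \frac{29033633}{1224} + 8024 = \frac{38855009}{1224}$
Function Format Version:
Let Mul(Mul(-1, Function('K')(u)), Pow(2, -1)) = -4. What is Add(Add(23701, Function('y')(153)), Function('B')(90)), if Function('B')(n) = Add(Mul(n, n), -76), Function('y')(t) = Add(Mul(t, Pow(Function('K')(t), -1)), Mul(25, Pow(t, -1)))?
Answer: Rational(38855009, 1224) ≈ 31744.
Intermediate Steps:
Function('K')(u) = 8 (Function('K')(u) = Mul(-2, -4) = 8)
Function('y')(t) = Add(Mul(25, Pow(t, -1)), Mul(Rational(1, 8), t)) (Function('y')(t) = Add(Mul(t, Pow(8, -1)), Mul(25, Pow(t, -1))) = Add(Mul(t, Rational(1, 8)), Mul(25, Pow(t, -1))) = Add(Mul(Rational(1, 8), t), Mul(25, Pow(t, -1))) = Add(Mul(25, Pow(t, -1)), Mul(Rational(1, 8), t)))
Function('B')(n) = Add(-76, Pow(n, 2)) (Function('B')(n) = Add(Pow(n, 2), -76) = Add(-76, Pow(n, 2)))
Add(Add(23701, Function('y')(153)), Function('B')(90)) = Add(Add(23701, Add(Mul(25, Pow(153, -1)), Mul(Rational(1, 8), 153))), Add(-76, Pow(90, 2))) = Add(Add(23701, Add(Mul(25, Rational(1, 153)), Rational(153, 8))), Add(-76, 8100)) = Add(Add(23701, Add(Rational(25, 153), Rational(153, 8))), 8024) = Add(Add(23701, Rational(23609, 1224)), 8024) = Add(Rational(29033633, 1224), 8024) = Rational(38855009, 1224)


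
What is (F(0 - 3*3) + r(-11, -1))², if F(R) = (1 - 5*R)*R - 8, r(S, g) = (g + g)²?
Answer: 174724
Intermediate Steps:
r(S, g) = 4*g² (r(S, g) = (2*g)² = 4*g²)
F(R) = -8 + R*(1 - 5*R) (F(R) = R*(1 - 5*R) - 8 = -8 + R*(1 - 5*R))
(F(0 - 3*3) + r(-11, -1))² = ((-8 + (0 - 3*3) - 5*(0 - 3*3)²) + 4*(-1)²)² = ((-8 + (0 - 9) - 5*(0 - 9)²) + 4*1)² = ((-8 - 9 - 5*(-9)²) + 4)² = ((-8 - 9 - 5*81) + 4)² = ((-8 - 9 - 405) + 4)² = (-422 + 4)² = (-418)² = 174724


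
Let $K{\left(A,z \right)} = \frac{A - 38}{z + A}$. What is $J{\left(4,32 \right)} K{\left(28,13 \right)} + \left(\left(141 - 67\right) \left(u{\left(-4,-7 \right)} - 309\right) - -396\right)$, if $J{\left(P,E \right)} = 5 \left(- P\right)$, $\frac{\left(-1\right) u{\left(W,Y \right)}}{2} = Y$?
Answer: $- \frac{878594}{41} \approx -21429.0$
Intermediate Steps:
$u{\left(W,Y \right)} = - 2 Y$
$J{\left(P,E \right)} = - 5 P$
$K{\left(A,z \right)} = \frac{-38 + A}{A + z}$
$J{\left(4,32 \right)} K{\left(28,13 \right)} + \left(\left(141 - 67\right) \left(u{\left(-4,-7 \right)} - 309\right) - -396\right) = \left(-5\right) 4 \frac{-38 + 28}{28 + 13} + \left(\left(141 - 67\right) \left(\left(-2\right) \left(-7\right) - 309\right) - -396\right) = - 20 \cdot \frac{1}{41} \left(-10\right) + \left(74 \left(14 - 309\right) + 396\right) = - 20 \cdot \frac{1}{41} \left(-10\right) + \left(74 \left(-295\right) + 396\right) = \left(-20\right) \left(- \frac{10}{41}\right) + \left(-21830 + 396\right) = \frac{200}{41} - 21434 = - \frac{878594}{41}$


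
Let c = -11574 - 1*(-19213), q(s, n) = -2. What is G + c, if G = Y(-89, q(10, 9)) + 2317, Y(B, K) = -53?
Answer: 9903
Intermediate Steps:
c = 7639 (c = -11574 + 19213 = 7639)
G = 2264 (G = -53 + 2317 = 2264)
G + c = 2264 + 7639 = 9903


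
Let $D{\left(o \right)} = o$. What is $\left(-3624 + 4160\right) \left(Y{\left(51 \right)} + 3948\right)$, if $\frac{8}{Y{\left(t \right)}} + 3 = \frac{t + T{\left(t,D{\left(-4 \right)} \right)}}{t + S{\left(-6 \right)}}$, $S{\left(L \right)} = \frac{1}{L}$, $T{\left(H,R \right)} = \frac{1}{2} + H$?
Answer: $\frac{31676528}{15} \approx 2.1118 \cdot 10^{6}$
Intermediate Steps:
$T{\left(H,R \right)} = \frac{1}{2} + H$
$Y{\left(t \right)} = \frac{8}{-3 + \frac{\frac{1}{2} + 2 t}{- \frac{1}{6} + t}}$ ($Y{\left(t \right)} = \frac{8}{-3 + \frac{t + \left(\frac{1}{2} + t\right)}{t + \frac{1}{-6}}} = \frac{8}{-3 + \frac{\frac{1}{2} + 2 t}{t - \frac{1}{6}}} = \frac{8}{-3 + \frac{\frac{1}{2} + 2 t}{- \frac{1}{6} + t}}$)
$\left(-3624 + 4160\right) \left(Y{\left(51 \right)} + 3948\right) = \left(-3624 + 4160\right) \left(\frac{4 \left(1 - 306\right)}{3 \left(-1 + 51\right)} + 3948\right) = 536 \left(\frac{4 \left(1 - 306\right)}{3 \cdot 50} + 3948\right) = 536 \left(\frac{4}{3} \cdot \frac{1}{50} \left(-305\right) + 3948\right) = 536 \left(- \frac{122}{15} + 3948\right) = 536 \cdot \frac{59098}{15} = \frac{31676528}{15}$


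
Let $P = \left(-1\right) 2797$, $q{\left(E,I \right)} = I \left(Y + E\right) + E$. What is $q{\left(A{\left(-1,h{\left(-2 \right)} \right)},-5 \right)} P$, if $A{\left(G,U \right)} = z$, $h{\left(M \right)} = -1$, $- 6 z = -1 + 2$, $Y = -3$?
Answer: $- \frac{131459}{3} \approx -43820.0$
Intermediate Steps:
$z = - \frac{1}{6}$ ($z = - \frac{-1 + 2}{6} = \left(- \frac{1}{6}\right) 1 = - \frac{1}{6} \approx -0.16667$)
$A{\left(G,U \right)} = - \frac{1}{6}$
$q{\left(E,I \right)} = E + I \left(-3 + E\right)$ ($q{\left(E,I \right)} = I \left(-3 + E\right) + E = E + I \left(-3 + E\right)$)
$P = -2797$
$q{\left(A{\left(-1,h{\left(-2 \right)} \right)},-5 \right)} P = \left(- \frac{1}{6} - -15 - - \frac{5}{6}\right) \left(-2797\right) = \left(- \frac{1}{6} + 15 + \frac{5}{6}\right) \left(-2797\right) = \frac{47}{3} \left(-2797\right) = - \frac{131459}{3}$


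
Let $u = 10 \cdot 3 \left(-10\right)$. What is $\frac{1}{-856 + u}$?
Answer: $- \frac{1}{1156} \approx -0.00086505$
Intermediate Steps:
$u = -300$ ($u = 30 \left(-10\right) = -300$)
$\frac{1}{-856 + u} = \frac{1}{-856 - 300} = \frac{1}{-1156} = - \frac{1}{1156}$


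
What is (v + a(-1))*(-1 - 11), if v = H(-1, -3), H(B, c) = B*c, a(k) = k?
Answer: -24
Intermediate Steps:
v = 3 (v = -1*(-3) = 3)
(v + a(-1))*(-1 - 11) = (3 - 1)*(-1 - 11) = 2*(-12) = -24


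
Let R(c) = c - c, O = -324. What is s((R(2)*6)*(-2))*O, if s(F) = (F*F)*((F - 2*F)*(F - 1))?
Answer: 0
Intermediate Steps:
R(c) = 0
s(F) = -F³*(-1 + F) (s(F) = F²*((-F)*(-1 + F)) = F²*(-F*(-1 + F)) = -F³*(-1 + F))
s((R(2)*6)*(-2))*O = (((0*6)*(-2))³*(1 - 0*6*(-2)))*(-324) = ((0*(-2))³*(1 - 0*(-2)))*(-324) = (0³*(1 - 1*0))*(-324) = (0*(1 + 0))*(-324) = (0*1)*(-324) = 0*(-324) = 0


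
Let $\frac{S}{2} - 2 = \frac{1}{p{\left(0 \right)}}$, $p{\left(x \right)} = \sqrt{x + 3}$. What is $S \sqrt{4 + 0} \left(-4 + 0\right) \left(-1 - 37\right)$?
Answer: $1216 + \frac{608 \sqrt{3}}{3} \approx 1567.0$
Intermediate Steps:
$p{\left(x \right)} = \sqrt{3 + x}$
$S = 4 + \frac{2 \sqrt{3}}{3}$ ($S = 4 + \frac{2}{\sqrt{3 + 0}} = 4 + \frac{2}{\sqrt{3}} = 4 + 2 \frac{\sqrt{3}}{3} = 4 + \frac{2 \sqrt{3}}{3} \approx 5.1547$)
$S \sqrt{4 + 0} \left(-4 + 0\right) \left(-1 - 37\right) = \left(4 + \frac{2 \sqrt{3}}{3}\right) \sqrt{4 + 0} \left(-4 + 0\right) \left(-1 - 37\right) = \left(4 + \frac{2 \sqrt{3}}{3}\right) \sqrt{4} \left(-4\right) \left(-38\right) = \left(4 + \frac{2 \sqrt{3}}{3}\right) 2 \left(-4\right) \left(-38\right) = \left(4 + \frac{2 \sqrt{3}}{3}\right) \left(-8\right) \left(-38\right) = \left(-32 - \frac{16 \sqrt{3}}{3}\right) \left(-38\right) = 1216 + \frac{608 \sqrt{3}}{3}$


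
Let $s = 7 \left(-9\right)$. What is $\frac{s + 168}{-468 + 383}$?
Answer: $- \frac{21}{17} \approx -1.2353$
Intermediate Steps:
$s = -63$
$\frac{s + 168}{-468 + 383} = \frac{-63 + 168}{-468 + 383} = \frac{105}{-85} = 105 \left(- \frac{1}{85}\right) = - \frac{21}{17}$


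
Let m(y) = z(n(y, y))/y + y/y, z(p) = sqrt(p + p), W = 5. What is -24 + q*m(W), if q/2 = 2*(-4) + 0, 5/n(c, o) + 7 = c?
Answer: -40 - 16*I*sqrt(5)/5 ≈ -40.0 - 7.1554*I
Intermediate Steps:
n(c, o) = 5/(-7 + c)
q = -16 (q = 2*(2*(-4) + 0) = 2*(-8 + 0) = 2*(-8) = -16)
z(p) = sqrt(2)*sqrt(p) (z(p) = sqrt(2*p) = sqrt(2)*sqrt(p))
m(y) = 1 + sqrt(10)*sqrt(1/(-7 + y))/y (m(y) = (sqrt(2)*sqrt(5/(-7 + y)))/y + y/y = (sqrt(2)*(sqrt(5)*sqrt(1/(-7 + y))))/y + 1 = (sqrt(10)*sqrt(1/(-7 + y)))/y + 1 = sqrt(10)*sqrt(1/(-7 + y))/y + 1 = 1 + sqrt(10)*sqrt(1/(-7 + y))/y)
-24 + q*m(W) = -24 - 16*(5 + sqrt(10)*sqrt(1/(-7 + 5)))/5 = -24 - 16*(5 + sqrt(10)*sqrt(1/(-2)))/5 = -24 - 16*(5 + sqrt(10)*sqrt(-1/2))/5 = -24 - 16*(5 + sqrt(10)*(I*sqrt(2)/2))/5 = -24 - 16*(5 + I*sqrt(5))/5 = -24 - 16*(1 + I*sqrt(5)/5) = -24 + (-16 - 16*I*sqrt(5)/5) = -40 - 16*I*sqrt(5)/5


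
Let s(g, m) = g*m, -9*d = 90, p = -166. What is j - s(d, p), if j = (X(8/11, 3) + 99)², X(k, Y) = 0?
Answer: 8141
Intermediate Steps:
d = -10 (d = -⅑*90 = -10)
j = 9801 (j = (0 + 99)² = 99² = 9801)
j - s(d, p) = 9801 - (-10)*(-166) = 9801 - 1*1660 = 9801 - 1660 = 8141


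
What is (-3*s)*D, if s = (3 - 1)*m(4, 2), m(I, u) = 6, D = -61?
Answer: 2196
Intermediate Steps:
s = 12 (s = (3 - 1)*6 = 2*6 = 12)
(-3*s)*D = -3*12*(-61) = -36*(-61) = 2196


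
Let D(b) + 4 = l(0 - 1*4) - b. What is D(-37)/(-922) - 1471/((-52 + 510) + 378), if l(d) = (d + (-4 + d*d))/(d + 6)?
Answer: -693597/385396 ≈ -1.7997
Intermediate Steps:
l(d) = (-4 + d + d**2)/(6 + d) (l(d) = (d + (-4 + d**2))/(6 + d) = (-4 + d + d**2)/(6 + d))
D(b) = -b (D(b) = -4 + ((-4 + (0 - 1*4) + (0 - 1*4)**2)/(6 + (0 - 1*4)) - b) = -4 + ((-4 + (0 - 4) + (0 - 4)**2)/(6 + (0 - 4)) - b) = -4 + ((-4 - 4 + (-4)**2)/(6 - 4) - b) = -4 + ((-4 - 4 + 16)/2 - b) = -4 + ((1/2)*8 - b) = -4 + (4 - b) = -b)
D(-37)/(-922) - 1471/((-52 + 510) + 378) = -1*(-37)/(-922) - 1471/((-52 + 510) + 378) = 37*(-1/922) - 1471/(458 + 378) = -37/922 - 1471/836 = -693597/385396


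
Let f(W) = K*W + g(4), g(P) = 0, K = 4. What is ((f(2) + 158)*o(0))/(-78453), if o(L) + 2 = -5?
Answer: 1162/78453 ≈ 0.014811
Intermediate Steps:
f(W) = 4*W (f(W) = 4*W + 0 = 4*W)
o(L) = -7 (o(L) = -2 - 5 = -7)
((f(2) + 158)*o(0))/(-78453) = ((4*2 + 158)*(-7))/(-78453) = ((8 + 158)*(-7))*(-1/78453) = (166*(-7))*(-1/78453) = -1162*(-1/78453) = 1162/78453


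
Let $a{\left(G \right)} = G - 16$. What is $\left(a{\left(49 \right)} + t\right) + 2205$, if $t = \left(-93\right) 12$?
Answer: $1122$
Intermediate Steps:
$a{\left(G \right)} = -16 + G$ ($a{\left(G \right)} = G - 16 = -16 + G$)
$t = -1116$
$\left(a{\left(49 \right)} + t\right) + 2205 = \left(\left(-16 + 49\right) - 1116\right) + 2205 = \left(33 - 1116\right) + 2205 = -1083 + 2205 = 1122$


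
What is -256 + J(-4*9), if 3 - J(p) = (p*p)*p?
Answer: 46403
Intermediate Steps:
J(p) = 3 - p**3 (J(p) = 3 - p*p*p = 3 - p**2*p = 3 - p**3)
-256 + J(-4*9) = -256 + (3 - (-4*9)**3) = -256 + (3 - 1*(-36)**3) = -256 + (3 - 1*(-46656)) = -256 + (3 + 46656) = -256 + 46659 = 46403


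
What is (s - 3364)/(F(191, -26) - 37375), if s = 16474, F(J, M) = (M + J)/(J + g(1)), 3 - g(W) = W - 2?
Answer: -85215/242932 ≈ -0.35078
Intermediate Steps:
g(W) = 5 - W (g(W) = 3 - (W - 2) = 3 - (-2 + W) = 3 + (2 - W) = 5 - W)
F(J, M) = (J + M)/(4 + J) (F(J, M) = (M + J)/(J + (5 - 1*1)) = (J + M)/(J + (5 - 1)) = (J + M)/(J + 4) = (J + M)/(4 + J))
(s - 3364)/(F(191, -26) - 37375) = (16474 - 3364)/((191 - 26)/(4 + 191) - 37375) = 13110/(165/195 - 37375) = 13110/((1/195)*165 - 37375) = 13110/(11/13 - 37375) = 13110/(-485864/13) = 13110*(-13/485864) = -85215/242932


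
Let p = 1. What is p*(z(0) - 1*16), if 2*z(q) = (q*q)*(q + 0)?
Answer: -16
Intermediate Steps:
z(q) = q**3/2 (z(q) = ((q*q)*(q + 0))/2 = (q**2*q)/2 = q**3/2)
p*(z(0) - 1*16) = 1*((1/2)*0**3 - 1*16) = 1*((1/2)*0 - 16) = 1*(0 - 16) = 1*(-16) = -16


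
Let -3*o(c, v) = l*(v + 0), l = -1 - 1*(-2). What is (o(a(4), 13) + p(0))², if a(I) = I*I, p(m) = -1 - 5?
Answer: 961/9 ≈ 106.78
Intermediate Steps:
l = 1 (l = -1 + 2 = 1)
p(m) = -6
a(I) = I²
o(c, v) = -v/3 (o(c, v) = -(v + 0)/3 = -v/3)
(o(a(4), 13) + p(0))² = (-⅓*13 - 6)² = (-13/3 - 6)² = (-31/3)² = 961/9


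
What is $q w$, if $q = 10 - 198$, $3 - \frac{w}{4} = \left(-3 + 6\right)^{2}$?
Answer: $4512$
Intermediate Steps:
$w = -24$ ($w = 12 - 4 \left(-3 + 6\right)^{2} = 12 - 4 \cdot 3^{2} = 12 - 36 = -24$)
$q = -188$ ($q = 10 - 198 = -188$)
$q w = \left(-188\right) \left(-24\right) = 4512$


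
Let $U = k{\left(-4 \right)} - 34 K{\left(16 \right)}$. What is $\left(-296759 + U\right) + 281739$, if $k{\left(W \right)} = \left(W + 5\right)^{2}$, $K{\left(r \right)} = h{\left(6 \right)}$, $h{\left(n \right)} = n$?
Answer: $-15223$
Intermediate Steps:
$K{\left(r \right)} = 6$
$k{\left(W \right)} = \left(5 + W\right)^{2}$
$U = -203$ ($U = \left(5 - 4\right)^{2} - 204 = 1^{2} - 204 = 1 - 204 = -203$)
$\left(-296759 + U\right) + 281739 = \left(-296759 - 203\right) + 281739 = -296962 + 281739 = -15223$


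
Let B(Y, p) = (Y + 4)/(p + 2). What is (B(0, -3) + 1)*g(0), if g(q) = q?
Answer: 0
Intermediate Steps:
B(Y, p) = (4 + Y)/(2 + p)
(B(0, -3) + 1)*g(0) = ((4 + 0)/(2 - 3) + 1)*0 = (4/(-1) + 1)*0 = (-1*4 + 1)*0 = (-4 + 1)*0 = -3*0 = 0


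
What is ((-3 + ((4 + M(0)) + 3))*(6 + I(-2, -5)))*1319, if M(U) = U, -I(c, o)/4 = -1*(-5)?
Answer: -73864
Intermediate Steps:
I(c, o) = -20 (I(c, o) = -(-4)*(-5) = -4*5 = -20)
((-3 + ((4 + M(0)) + 3))*(6 + I(-2, -5)))*1319 = ((-3 + ((4 + 0) + 3))*(6 - 20))*1319 = ((-3 + (4 + 3))*(-14))*1319 = ((-3 + 7)*(-14))*1319 = (4*(-14))*1319 = -56*1319 = -73864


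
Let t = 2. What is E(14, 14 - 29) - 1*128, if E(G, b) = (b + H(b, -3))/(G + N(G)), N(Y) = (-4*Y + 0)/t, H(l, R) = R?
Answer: -887/7 ≈ -126.71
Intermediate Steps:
N(Y) = -2*Y (N(Y) = (-4*Y + 0)/2 = -4*Y*(½) = -2*Y)
E(G, b) = -(-3 + b)/G (E(G, b) = (b - 3)/(G - 2*G) = (-3 + b)/((-G)) = (-3 + b)*(-1/G) = -(-3 + b)/G)
E(14, 14 - 29) - 1*128 = (3 - (14 - 29))/14 - 1*128 = (3 - 1*(-15))/14 - 128 = (3 + 15)/14 - 128 = (1/14)*18 - 128 = 9/7 - 128 = -887/7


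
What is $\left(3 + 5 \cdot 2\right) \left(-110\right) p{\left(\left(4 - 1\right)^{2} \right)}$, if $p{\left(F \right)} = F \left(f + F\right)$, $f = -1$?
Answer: $-102960$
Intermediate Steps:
$p{\left(F \right)} = F \left(-1 + F\right)$
$\left(3 + 5 \cdot 2\right) \left(-110\right) p{\left(\left(4 - 1\right)^{2} \right)} = \left(3 + 5 \cdot 2\right) \left(-110\right) \left(4 - 1\right)^{2} \left(-1 + \left(4 - 1\right)^{2}\right) = \left(3 + 10\right) \left(-110\right) 3^{2} \left(-1 + 3^{2}\right) = 13 \left(-110\right) 9 \left(-1 + 9\right) = - 1430 \cdot 9 \cdot 8 = \left(-1430\right) 72 = -102960$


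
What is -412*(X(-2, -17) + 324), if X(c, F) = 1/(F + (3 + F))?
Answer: -4137716/31 ≈ -1.3347e+5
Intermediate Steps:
X(c, F) = 1/(3 + 2*F)
-412*(X(-2, -17) + 324) = -412*(1/(3 + 2*(-17)) + 324) = -412*(1/(3 - 34) + 324) = -412*(1/(-31) + 324) = -412*(-1/31 + 324) = -412*10043/31 = -4137716/31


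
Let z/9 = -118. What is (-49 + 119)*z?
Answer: -74340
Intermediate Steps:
z = -1062 (z = 9*(-118) = -1062)
(-49 + 119)*z = (-49 + 119)*(-1062) = 70*(-1062) = -74340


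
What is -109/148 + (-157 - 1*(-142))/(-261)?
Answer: -8743/12876 ≈ -0.67902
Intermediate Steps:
-109/148 + (-157 - 1*(-142))/(-261) = -109*1/148 + (-157 + 142)*(-1/261) = -109/148 - 15*(-1/261) = -109/148 + 5/87 = -8743/12876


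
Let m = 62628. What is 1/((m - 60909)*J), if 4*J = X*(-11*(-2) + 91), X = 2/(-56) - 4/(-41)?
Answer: 4592/13791537 ≈ 0.00033296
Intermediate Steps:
X = 71/1148 (X = 2*(-1/56) - 4*(-1/41) = -1/28 + 4/41 = 71/1148 ≈ 0.061847)
J = 8023/4592 (J = (71*(-11*(-2) + 91)/1148)/4 = (71*(22 + 91)/1148)/4 = ((71/1148)*113)/4 = (1/4)*(8023/1148) = 8023/4592 ≈ 1.7472)
1/((m - 60909)*J) = 1/((62628 - 60909)*(8023/4592)) = (4592/8023)/1719 = (1/1719)*(4592/8023) = 4592/13791537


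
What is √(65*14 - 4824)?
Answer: I*√3914 ≈ 62.562*I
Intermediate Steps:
√(65*14 - 4824) = √(910 - 4824) = √(-3914) = I*√3914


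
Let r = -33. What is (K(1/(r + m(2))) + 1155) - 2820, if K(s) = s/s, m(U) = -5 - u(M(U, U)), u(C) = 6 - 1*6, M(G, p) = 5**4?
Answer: -1664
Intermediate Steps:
M(G, p) = 625
u(C) = 0 (u(C) = 6 - 6 = 0)
m(U) = -5 (m(U) = -5 - 1*0 = -5 + 0 = -5)
K(s) = 1
(K(1/(r + m(2))) + 1155) - 2820 = (1 + 1155) - 2820 = 1156 - 2820 = -1664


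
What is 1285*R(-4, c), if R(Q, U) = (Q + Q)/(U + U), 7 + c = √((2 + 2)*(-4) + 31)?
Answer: 17990/17 + 2570*√15/17 ≈ 1643.7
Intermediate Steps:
c = -7 + √15 (c = -7 + √((2 + 2)*(-4) + 31) = -7 + √(4*(-4) + 31) = -7 + √(-16 + 31) = -7 + √15 ≈ -3.1270)
R(Q, U) = Q/U (R(Q, U) = (2*Q)/((2*U)) = (2*Q)*(1/(2*U)) = Q/U)
1285*R(-4, c) = 1285*(-4/(-7 + √15)) = -5140/(-7 + √15)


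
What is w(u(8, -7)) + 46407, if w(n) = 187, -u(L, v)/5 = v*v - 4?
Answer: 46594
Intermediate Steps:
u(L, v) = 20 - 5*v² (u(L, v) = -5*(v*v - 4) = -5*(v² - 4) = -5*(-4 + v²) = 20 - 5*v²)
w(u(8, -7)) + 46407 = 187 + 46407 = 46594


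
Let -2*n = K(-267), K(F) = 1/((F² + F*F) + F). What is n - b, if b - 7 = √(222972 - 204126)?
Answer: -1992355/284622 - 3*√2094 ≈ -144.28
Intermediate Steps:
b = 7 + 3*√2094 (b = 7 + √(222972 - 204126) = 7 + √18846 = 7 + 3*√2094 ≈ 144.28)
K(F) = 1/(F + 2*F²) (K(F) = 1/((F² + F²) + F) = 1/(2*F² + F) = 1/(F + 2*F²))
n = -1/284622 (n = -1/(2*(-267)*(1 + 2*(-267))) = -(-1)/(534*(1 - 534)) = -(-1)/(534*(-533)) = -(-1)*(-1)/(534*533) = -½*1/142311 = -1/284622 ≈ -3.5134e-6)
n - b = -1/284622 - (7 + 3*√2094) = -1/284622 + (-7 - 3*√2094) = -1992355/284622 - 3*√2094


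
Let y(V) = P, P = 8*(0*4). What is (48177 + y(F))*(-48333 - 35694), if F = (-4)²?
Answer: -4048168779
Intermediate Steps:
F = 16
P = 0 (P = 8*0 = 0)
y(V) = 0
(48177 + y(F))*(-48333 - 35694) = (48177 + 0)*(-48333 - 35694) = 48177*(-84027) = -4048168779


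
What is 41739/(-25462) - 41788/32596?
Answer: -20901125/7154822 ≈ -2.9213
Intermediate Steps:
41739/(-25462) - 41788/32596 = 41739*(-1/25462) - 41788*1/32596 = -41739/25462 - 10447/8149 = -20901125/7154822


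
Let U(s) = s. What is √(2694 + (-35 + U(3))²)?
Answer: 13*√22 ≈ 60.975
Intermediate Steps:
√(2694 + (-35 + U(3))²) = √(2694 + (-35 + 3)²) = √(2694 + (-32)²) = √(2694 + 1024) = √3718 = 13*√22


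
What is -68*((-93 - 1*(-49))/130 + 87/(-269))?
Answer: 786964/17485 ≈ 45.008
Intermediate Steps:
-68*((-93 - 1*(-49))/130 + 87/(-269)) = -68*((-93 + 49)*(1/130) + 87*(-1/269)) = -68*(-44*1/130 - 87/269) = -68*(-22/65 - 87/269) = -68*(-11573/17485) = 786964/17485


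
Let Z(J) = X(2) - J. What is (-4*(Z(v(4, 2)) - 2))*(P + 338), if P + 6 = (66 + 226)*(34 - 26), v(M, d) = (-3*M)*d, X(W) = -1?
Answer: -224112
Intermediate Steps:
v(M, d) = -3*M*d
Z(J) = -1 - J
P = 2330 (P = -6 + (66 + 226)*(34 - 26) = -6 + 292*8 = -6 + 2336 = 2330)
(-4*(Z(v(4, 2)) - 2))*(P + 338) = (-4*((-1 - (-3)*4*2) - 2))*(2330 + 338) = -4*((-1 - 1*(-24)) - 2)*2668 = -4*((-1 + 24) - 2)*2668 = -4*(23 - 2)*2668 = -4*21*2668 = -84*2668 = -224112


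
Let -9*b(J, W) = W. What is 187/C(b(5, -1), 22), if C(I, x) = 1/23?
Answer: 4301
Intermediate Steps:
b(J, W) = -W/9
C(I, x) = 1/23
187/C(b(5, -1), 22) = 187/(1/23) = 187*23 = 4301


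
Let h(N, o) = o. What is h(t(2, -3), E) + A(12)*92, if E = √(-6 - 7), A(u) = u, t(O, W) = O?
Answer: 1104 + I*√13 ≈ 1104.0 + 3.6056*I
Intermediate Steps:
E = I*√13 (E = √(-13) = I*√13 ≈ 3.6056*I)
h(t(2, -3), E) + A(12)*92 = I*√13 + 12*92 = I*√13 + 1104 = 1104 + I*√13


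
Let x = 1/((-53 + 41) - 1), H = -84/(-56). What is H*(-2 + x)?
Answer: -81/26 ≈ -3.1154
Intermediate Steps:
H = 3/2 (H = -84*(-1/56) = 3/2 ≈ 1.5000)
x = -1/13 (x = 1/(-12 - 1) = 1/(-13) = -1/13 ≈ -0.076923)
H*(-2 + x) = 3*(-2 - 1/13)/2 = (3/2)*(-27/13) = -81/26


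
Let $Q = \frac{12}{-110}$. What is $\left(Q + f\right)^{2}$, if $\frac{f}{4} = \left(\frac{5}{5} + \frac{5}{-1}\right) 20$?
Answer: $\frac{309971236}{3025} \approx 1.0247 \cdot 10^{5}$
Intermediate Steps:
$f = -320$ ($f = 4 \left(\frac{5}{5} + \frac{5}{-1}\right) 20 = 4 \left(5 \cdot \frac{1}{5} + 5 \left(-1\right)\right) 20 = 4 \left(1 - 5\right) 20 = 4 \left(\left(-4\right) 20\right) = 4 \left(-80\right) = -320$)
$Q = - \frac{6}{55}$ ($Q = 12 \left(- \frac{1}{110}\right) = - \frac{6}{55} \approx -0.10909$)
$\left(Q + f\right)^{2} = \left(- \frac{6}{55} - 320\right)^{2} = \left(- \frac{17606}{55}\right)^{2} = \frac{309971236}{3025}$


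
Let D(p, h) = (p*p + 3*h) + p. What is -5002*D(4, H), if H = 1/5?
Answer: -515206/5 ≈ -1.0304e+5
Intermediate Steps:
H = ⅕ ≈ 0.20000
D(p, h) = p + p² + 3*h (D(p, h) = (p² + 3*h) + p = p + p² + 3*h)
-5002*D(4, H) = -5002*(4 + 4² + 3*(⅕)) = -5002*(4 + 16 + ⅗) = -5002*103/5 = -515206/5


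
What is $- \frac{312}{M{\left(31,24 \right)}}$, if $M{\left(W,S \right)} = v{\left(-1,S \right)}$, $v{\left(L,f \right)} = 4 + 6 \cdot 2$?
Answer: $- \frac{39}{2} \approx -19.5$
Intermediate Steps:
$v{\left(L,f \right)} = 16$ ($v{\left(L,f \right)} = 4 + 12 = 16$)
$M{\left(W,S \right)} = 16$
$- \frac{312}{M{\left(31,24 \right)}} = - \frac{312}{16} = \left(-312\right) \frac{1}{16} = - \frac{39}{2}$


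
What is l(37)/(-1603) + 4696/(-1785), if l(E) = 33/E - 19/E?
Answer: -39792778/15124305 ≈ -2.6311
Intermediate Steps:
l(E) = 14/E
l(37)/(-1603) + 4696/(-1785) = (14/37)/(-1603) + 4696/(-1785) = (14*(1/37))*(-1/1603) + 4696*(-1/1785) = (14/37)*(-1/1603) - 4696/1785 = -2/8473 - 4696/1785 = -39792778/15124305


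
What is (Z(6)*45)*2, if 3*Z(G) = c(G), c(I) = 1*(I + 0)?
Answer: 180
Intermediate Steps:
c(I) = I (c(I) = 1*I = I)
Z(G) = G/3
(Z(6)*45)*2 = (((⅓)*6)*45)*2 = (2*45)*2 = 90*2 = 180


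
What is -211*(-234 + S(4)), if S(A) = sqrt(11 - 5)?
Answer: 49374 - 211*sqrt(6) ≈ 48857.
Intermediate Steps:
S(A) = sqrt(6)
-211*(-234 + S(4)) = -211*(-234 + sqrt(6)) = 49374 - 211*sqrt(6)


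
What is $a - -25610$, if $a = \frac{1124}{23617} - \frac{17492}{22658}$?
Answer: $\frac{6851940770244}{267556993} \approx 25609.0$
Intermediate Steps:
$a = - \frac{193820486}{267556993}$ ($a = 1124 \cdot \frac{1}{23617} - \frac{8746}{11329} = \frac{1124}{23617} - \frac{8746}{11329} = - \frac{193820486}{267556993} \approx -0.72441$)
$a - -25610 = - \frac{193820486}{267556993} - -25610 = - \frac{193820486}{267556993} + 25610 = \frac{6851940770244}{267556993}$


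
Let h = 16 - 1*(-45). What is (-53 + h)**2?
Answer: 64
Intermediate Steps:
h = 61 (h = 16 + 45 = 61)
(-53 + h)**2 = (-53 + 61)**2 = 8**2 = 64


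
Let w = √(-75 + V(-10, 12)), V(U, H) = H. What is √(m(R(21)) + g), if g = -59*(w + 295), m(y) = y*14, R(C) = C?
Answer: √(-17111 - 177*I*√7) ≈ 1.79 - 130.82*I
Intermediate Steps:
w = 3*I*√7 (w = √(-75 + 12) = √(-63) = 3*I*√7 ≈ 7.9373*I)
m(y) = 14*y
g = -17405 - 177*I*√7 (g = -59*(3*I*√7 + 295) = -59*(295 + 3*I*√7) = -17405 - 177*I*√7 ≈ -17405.0 - 468.3*I)
√(m(R(21)) + g) = √(14*21 + (-17405 - 177*I*√7)) = √(294 + (-17405 - 177*I*√7)) = √(-17111 - 177*I*√7)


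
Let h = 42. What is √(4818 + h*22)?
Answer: 3*√638 ≈ 75.776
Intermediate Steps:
√(4818 + h*22) = √(4818 + 42*22) = √(4818 + 924) = √5742 = 3*√638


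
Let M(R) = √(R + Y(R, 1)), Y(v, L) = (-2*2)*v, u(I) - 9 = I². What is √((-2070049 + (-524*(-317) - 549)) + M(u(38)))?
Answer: √(-1904490 + I*√4359) ≈ 0.02 + 1380.0*I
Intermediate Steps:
u(I) = 9 + I²
Y(v, L) = -4*v
M(R) = √3*√(-R) (M(R) = √(R - 4*R) = √(-3*R) = √3*√(-R))
√((-2070049 + (-524*(-317) - 549)) + M(u(38))) = √((-2070049 + (-524*(-317) - 549)) + √3*√(-(9 + 38²))) = √((-2070049 + (166108 - 549)) + √3*√(-(9 + 1444))) = √((-2070049 + 165559) + √3*√(-1*1453)) = √(-1904490 + √3*√(-1453)) = √(-1904490 + √3*(I*√1453)) = √(-1904490 + I*√4359)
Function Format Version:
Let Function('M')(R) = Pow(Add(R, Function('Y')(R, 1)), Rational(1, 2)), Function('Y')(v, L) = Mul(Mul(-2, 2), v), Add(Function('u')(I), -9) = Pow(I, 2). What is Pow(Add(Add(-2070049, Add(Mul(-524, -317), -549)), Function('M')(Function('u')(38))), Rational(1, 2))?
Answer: Pow(Add(-1904490, Mul(I, Pow(4359, Rational(1, 2)))), Rational(1, 2)) ≈ Add(0.02, Mul(1380.0, I))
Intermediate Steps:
Function('u')(I) = Add(9, Pow(I, 2))
Function('Y')(v, L) = Mul(-4, v)
Function('M')(R) = Mul(Pow(3, Rational(1, 2)), Pow(Mul(-1, R), Rational(1, 2))) (Function('M')(R) = Pow(Add(R, Mul(-4, R)), Rational(1, 2)) = Pow(Mul(-3, R), Rational(1, 2)) = Mul(Pow(3, Rational(1, 2)), Pow(Mul(-1, R), Rational(1, 2))))
Pow(Add(Add(-2070049, Add(Mul(-524, -317), -549)), Function('M')(Function('u')(38))), Rational(1, 2)) = Pow(Add(Add(-2070049, Add(Mul(-524, -317), -549)), Mul(Pow(3, Rational(1, 2)), Pow(Mul(-1, Add(9, Pow(38, 2))), Rational(1, 2)))), Rational(1, 2)) = Pow(Add(Add(-2070049, Add(166108, -549)), Mul(Pow(3, Rational(1, 2)), Pow(Mul(-1, Add(9, 1444)), Rational(1, 2)))), Rational(1, 2)) = Pow(Add(Add(-2070049, 165559), Mul(Pow(3, Rational(1, 2)), Pow(Mul(-1, 1453), Rational(1, 2)))), Rational(1, 2)) = Pow(Add(-1904490, Mul(Pow(3, Rational(1, 2)), Pow(-1453, Rational(1, 2)))), Rational(1, 2)) = Pow(Add(-1904490, Mul(Pow(3, Rational(1, 2)), Mul(I, Pow(1453, Rational(1, 2))))), Rational(1, 2)) = Pow(Add(-1904490, Mul(I, Pow(4359, Rational(1, 2)))), Rational(1, 2))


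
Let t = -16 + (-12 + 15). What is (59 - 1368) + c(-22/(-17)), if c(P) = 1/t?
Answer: -17018/13 ≈ -1309.1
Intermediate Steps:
t = -13 (t = -16 + 3 = -13)
c(P) = -1/13 (c(P) = 1/(-13) = -1/13)
(59 - 1368) + c(-22/(-17)) = (59 - 1368) - 1/13 = -1309 - 1/13 = -17018/13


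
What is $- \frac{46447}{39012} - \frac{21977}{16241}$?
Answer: $- \frac{1611712451}{633593892} \approx -2.5438$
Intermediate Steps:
$- \frac{46447}{39012} - \frac{21977}{16241} = - \frac{1611712451}{633593892}$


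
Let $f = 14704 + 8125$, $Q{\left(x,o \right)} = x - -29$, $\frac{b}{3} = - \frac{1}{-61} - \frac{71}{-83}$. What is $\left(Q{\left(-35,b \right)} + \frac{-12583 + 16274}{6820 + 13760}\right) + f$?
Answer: $\frac{469701031}{20580} \approx 22823.0$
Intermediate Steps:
$b = \frac{13242}{5063}$ ($b = 3 \left(- \frac{1}{-61} - \frac{71}{-83}\right) = 3 \left(\left(-1\right) \left(- \frac{1}{61}\right) - - \frac{71}{83}\right) = 3 \left(\frac{1}{61} + \frac{71}{83}\right) = 3 \cdot \frac{4414}{5063} = \frac{13242}{5063} \approx 2.6154$)
$Q{\left(x,o \right)} = 29 + x$ ($Q{\left(x,o \right)} = x + 29 = 29 + x$)
$f = 22829$
$\left(Q{\left(-35,b \right)} + \frac{-12583 + 16274}{6820 + 13760}\right) + f = \left(\left(29 - 35\right) + \frac{-12583 + 16274}{6820 + 13760}\right) + 22829 = \left(-6 + \frac{3691}{20580}\right) + 22829 = - \frac{119789}{20580} + 22829 = \frac{469701031}{20580}$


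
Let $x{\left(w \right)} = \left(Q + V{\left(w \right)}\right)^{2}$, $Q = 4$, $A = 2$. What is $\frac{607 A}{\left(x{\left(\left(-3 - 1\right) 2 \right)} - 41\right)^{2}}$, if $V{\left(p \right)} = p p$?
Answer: $\frac{1214}{21003889} \approx 5.7799 \cdot 10^{-5}$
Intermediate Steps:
$V{\left(p \right)} = p^{2}$
$x{\left(w \right)} = \left(4 + w^{2}\right)^{2}$
$\frac{607 A}{\left(x{\left(\left(-3 - 1\right) 2 \right)} - 41\right)^{2}} = \frac{607 \cdot 2}{\left(\left(4 + \left(\left(-3 - 1\right) 2\right)^{2}\right)^{2} - 41\right)^{2}} = \frac{1214}{\left(\left(4 + \left(\left(-4\right) 2\right)^{2}\right)^{2} - 41\right)^{2}} = \frac{1214}{\left(\left(4 + \left(-8\right)^{2}\right)^{2} - 41\right)^{2}} = \frac{1214}{\left(\left(4 + 64\right)^{2} - 41\right)^{2}} = \frac{1214}{\left(68^{2} - 41\right)^{2}} = \frac{1214}{\left(4624 - 41\right)^{2}} = \frac{1214}{4583^{2}} = \frac{1214}{21003889}$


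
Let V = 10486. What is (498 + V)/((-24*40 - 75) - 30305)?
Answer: -2746/7835 ≈ -0.35048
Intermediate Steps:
(498 + V)/((-24*40 - 75) - 30305) = (498 + 10486)/((-24*40 - 75) - 30305) = 10984/((-960 - 75) - 30305) = 10984/(-1035 - 30305) = 10984/(-31340) = 10984*(-1/31340) = -2746/7835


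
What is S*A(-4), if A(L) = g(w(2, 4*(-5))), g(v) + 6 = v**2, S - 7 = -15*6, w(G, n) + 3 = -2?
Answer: -1577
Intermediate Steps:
w(G, n) = -5 (w(G, n) = -3 - 2 = -5)
S = -83 (S = 7 - 15*6 = 7 - 90 = -83)
g(v) = -6 + v**2
A(L) = 19 (A(L) = -6 + (-5)**2 = -6 + 25 = 19)
S*A(-4) = -83*19 = -1577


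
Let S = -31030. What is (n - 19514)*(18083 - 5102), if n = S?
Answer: -656111664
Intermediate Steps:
n = -31030
(n - 19514)*(18083 - 5102) = (-31030 - 19514)*(18083 - 5102) = -50544*12981 = -656111664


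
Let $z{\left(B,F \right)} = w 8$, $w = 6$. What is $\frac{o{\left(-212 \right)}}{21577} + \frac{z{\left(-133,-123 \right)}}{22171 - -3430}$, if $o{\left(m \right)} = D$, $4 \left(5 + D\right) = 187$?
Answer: $\frac{8418151}{2209571108} \approx 0.0038099$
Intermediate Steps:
$D = \frac{167}{4}$ ($D = -5 + \frac{1}{4} \cdot 187 = -5 + \frac{187}{4} = \frac{167}{4} \approx 41.75$)
$z{\left(B,F \right)} = 48$ ($z{\left(B,F \right)} = 6 \cdot 8 = 48$)
$o{\left(m \right)} = \frac{167}{4}$
$\frac{o{\left(-212 \right)}}{21577} + \frac{z{\left(-133,-123 \right)}}{22171 - -3430} = \frac{167}{4 \cdot 21577} + \frac{48}{22171 - -3430} = \frac{167}{4} \cdot \frac{1}{21577} + \frac{48}{22171 + 3430} = \frac{167}{86308} + \frac{48}{25601} = \frac{8418151}{2209571108}$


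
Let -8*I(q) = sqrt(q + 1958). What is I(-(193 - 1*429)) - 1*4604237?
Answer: -4604237 - sqrt(2194)/8 ≈ -4.6042e+6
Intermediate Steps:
I(q) = -sqrt(1958 + q)/8 (I(q) = -sqrt(q + 1958)/8 = -sqrt(1958 + q)/8)
I(-(193 - 1*429)) - 1*4604237 = -sqrt(1958 - (193 - 1*429))/8 - 1*4604237 = -sqrt(1958 - (193 - 429))/8 - 4604237 = -sqrt(1958 - 1*(-236))/8 - 4604237 = -sqrt(1958 + 236)/8 - 4604237 = -sqrt(2194)/8 - 4604237 = -4604237 - sqrt(2194)/8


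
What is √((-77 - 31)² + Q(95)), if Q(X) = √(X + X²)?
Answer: 2*√(2916 + √570) ≈ 108.44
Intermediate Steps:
√((-77 - 31)² + Q(95)) = √((-77 - 31)² + √(95*(1 + 95))) = √((-108)² + √(95*96)) = √(11664 + √9120) = √(11664 + 4*√570)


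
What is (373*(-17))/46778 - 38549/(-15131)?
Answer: 1707299451/707797918 ≈ 2.4121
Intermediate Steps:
(373*(-17))/46778 - 38549/(-15131) = -6341*1/46778 - 38549*(-1/15131) = -6341/46778 + 38549/15131 = 1707299451/707797918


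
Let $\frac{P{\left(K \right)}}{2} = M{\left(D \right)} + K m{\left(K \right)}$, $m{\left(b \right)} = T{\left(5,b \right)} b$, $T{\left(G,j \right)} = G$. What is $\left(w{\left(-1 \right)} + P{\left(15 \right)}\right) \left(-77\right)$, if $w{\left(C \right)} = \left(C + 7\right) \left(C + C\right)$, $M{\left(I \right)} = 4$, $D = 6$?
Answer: $-172942$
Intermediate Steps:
$m{\left(b \right)} = 5 b$
$P{\left(K \right)} = 8 + 10 K^{2}$ ($P{\left(K \right)} = 2 \left(4 + K 5 K\right) = 2 \left(4 + 5 K^{2}\right) = 8 + 10 K^{2}$)
$w{\left(C \right)} = 2 C \left(7 + C\right)$ ($w{\left(C \right)} = \left(7 + C\right) 2 C = 2 C \left(7 + C\right)$)
$\left(w{\left(-1 \right)} + P{\left(15 \right)}\right) \left(-77\right) = \left(2 \left(-1\right) \left(7 - 1\right) + \left(8 + 10 \cdot 15^{2}\right)\right) \left(-77\right) = \left(2 \left(-1\right) 6 + \left(8 + 10 \cdot 225\right)\right) \left(-77\right) = \left(-12 + \left(8 + 2250\right)\right) \left(-77\right) = \left(-12 + 2258\right) \left(-77\right) = 2246 \left(-77\right) = -172942$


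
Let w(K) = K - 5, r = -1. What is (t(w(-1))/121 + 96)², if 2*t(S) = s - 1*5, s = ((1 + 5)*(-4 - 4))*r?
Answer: 541725625/58564 ≈ 9250.1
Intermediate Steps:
w(K) = -5 + K
s = 48 (s = ((1 + 5)*(-4 - 4))*(-1) = (6*(-8))*(-1) = -48*(-1) = 48)
t(S) = 43/2 (t(S) = (48 - 1*5)/2 = (48 - 5)/2 = (½)*43 = 43/2)
(t(w(-1))/121 + 96)² = ((43/2)/121 + 96)² = ((43/2)*(1/121) + 96)² = (43/242 + 96)² = (23275/242)² = 541725625/58564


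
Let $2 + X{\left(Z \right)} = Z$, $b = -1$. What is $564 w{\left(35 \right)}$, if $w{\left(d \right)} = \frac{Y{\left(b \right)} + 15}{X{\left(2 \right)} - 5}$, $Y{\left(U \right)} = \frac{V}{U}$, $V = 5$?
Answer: $-1128$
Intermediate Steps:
$X{\left(Z \right)} = -2 + Z$
$Y{\left(U \right)} = \frac{5}{U}$
$w{\left(d \right)} = -2$ ($w{\left(d \right)} = \frac{\frac{5}{-1} + 15}{\left(-2 + 2\right) - 5} = \frac{5 \left(-1\right) + 15}{0 - 5} = \frac{-5 + 15}{-5} = 10 \left(- \frac{1}{5}\right) = -2$)
$564 w{\left(35 \right)} = 564 \left(-2\right) = -1128$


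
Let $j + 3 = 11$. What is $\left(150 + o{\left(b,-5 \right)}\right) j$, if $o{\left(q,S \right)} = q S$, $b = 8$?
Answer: $880$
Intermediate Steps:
$o{\left(q,S \right)} = S q$
$j = 8$ ($j = -3 + 11 = 8$)
$\left(150 + o{\left(b,-5 \right)}\right) j = \left(150 - 40\right) 8 = 110 \cdot 8 = 880$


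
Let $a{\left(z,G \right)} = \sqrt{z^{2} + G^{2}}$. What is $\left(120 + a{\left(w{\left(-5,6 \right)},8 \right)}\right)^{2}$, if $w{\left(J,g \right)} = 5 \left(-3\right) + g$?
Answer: $\left(120 + \sqrt{145}\right)^{2} \approx 17435.0$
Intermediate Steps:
$w{\left(J,g \right)} = -15 + g$
$a{\left(z,G \right)} = \sqrt{G^{2} + z^{2}}$
$\left(120 + a{\left(w{\left(-5,6 \right)},8 \right)}\right)^{2} = \left(120 + \sqrt{8^{2} + \left(-15 + 6\right)^{2}}\right)^{2} = \left(120 + \sqrt{64 + \left(-9\right)^{2}}\right)^{2} = \left(120 + \sqrt{64 + 81}\right)^{2} = \left(120 + \sqrt{145}\right)^{2}$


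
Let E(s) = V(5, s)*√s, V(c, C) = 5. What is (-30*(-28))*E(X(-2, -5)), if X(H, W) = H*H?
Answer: 8400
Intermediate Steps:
X(H, W) = H²
E(s) = 5*√s
(-30*(-28))*E(X(-2, -5)) = (-30*(-28))*(5*√((-2)²)) = 840*(5*√4) = 840*(5*2) = 840*10 = 8400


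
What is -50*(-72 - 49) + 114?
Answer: 6164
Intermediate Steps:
-50*(-72 - 49) + 114 = -50*(-121) + 114 = 6050 + 114 = 6164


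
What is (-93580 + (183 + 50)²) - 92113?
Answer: -131404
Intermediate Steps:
(-93580 + (183 + 50)²) - 92113 = (-93580 + 233²) - 92113 = (-93580 + 54289) - 92113 = -39291 - 92113 = -131404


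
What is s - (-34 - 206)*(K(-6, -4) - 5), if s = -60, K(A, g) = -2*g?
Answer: 660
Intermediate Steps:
s - (-34 - 206)*(K(-6, -4) - 5) = -60 - (-34 - 206)*(-2*(-4) - 5) = -60 - (-240)*(8 - 5) = -60 - (-240)*3 = -60 - 1*(-720) = -60 + 720 = 660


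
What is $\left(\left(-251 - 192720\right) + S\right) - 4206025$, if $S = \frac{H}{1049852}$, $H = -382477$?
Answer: $- \frac{4618295131069}{1049852} \approx -4.399 \cdot 10^{6}$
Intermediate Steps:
$S = - \frac{382477}{1049852} \approx -0.36432$
$\left(\left(-251 - 192720\right) + S\right) - 4206025 = \left(\left(-251 - 192720\right) - \frac{382477}{1049852}\right) - 4206025 = \left(-192971 - \frac{382477}{1049852}\right) - 4206025 = - \frac{202591372769}{1049852} - 4206025 = - \frac{4618295131069}{1049852}$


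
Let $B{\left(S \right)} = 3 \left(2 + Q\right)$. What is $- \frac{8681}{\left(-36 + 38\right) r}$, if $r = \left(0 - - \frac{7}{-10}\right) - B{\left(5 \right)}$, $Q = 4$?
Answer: $\frac{43405}{187} \approx 232.11$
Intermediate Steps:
$B{\left(S \right)} = 18$ ($B{\left(S \right)} = 3 \left(2 + 4\right) = 3 \cdot 6 = 18$)
$r = - \frac{187}{10}$ ($r = \left(0 - - \frac{7}{-10}\right) - 18 = \left(0 - \left(-7\right) \left(- \frac{1}{10}\right)\right) - 18 = \left(0 - \frac{7}{10}\right) - 18 = - \frac{7}{10} - 18 = - \frac{187}{10} \approx -18.7$)
$- \frac{8681}{\left(-36 + 38\right) r} = - \frac{8681}{\left(-36 + 38\right) \left(- \frac{187}{10}\right)} = - \frac{8681}{2 \left(- \frac{187}{10}\right)} = - \frac{8681}{- \frac{187}{5}} = \left(-8681\right) \left(- \frac{5}{187}\right) = \frac{43405}{187}$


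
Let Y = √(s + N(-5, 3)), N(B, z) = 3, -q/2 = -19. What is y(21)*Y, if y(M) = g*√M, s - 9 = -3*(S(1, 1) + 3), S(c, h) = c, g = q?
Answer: 0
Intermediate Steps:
q = 38 (q = -2*(-19) = 38)
g = 38
s = -3 (s = 9 - 3*(1 + 3) = 9 - 3*4 = 9 - 12 = -3)
y(M) = 38*√M
Y = 0 (Y = √(-3 + 3) = √0 = 0)
y(21)*Y = (38*√21)*0 = 0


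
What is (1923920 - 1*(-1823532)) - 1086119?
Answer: 2661333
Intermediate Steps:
(1923920 - 1*(-1823532)) - 1086119 = (1923920 + 1823532) - 1086119 = 3747452 - 1086119 = 2661333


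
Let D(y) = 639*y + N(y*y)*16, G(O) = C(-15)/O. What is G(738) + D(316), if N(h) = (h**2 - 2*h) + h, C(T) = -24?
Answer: 19623190728488/123 ≈ 1.5954e+11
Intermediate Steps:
N(h) = h**2 - h
G(O) = -24/O
D(y) = 639*y + 16*y**2*(-1 + y**2) (D(y) = 639*y + ((y*y)*(-1 + y*y))*16 = 639*y + (y**2*(-1 + y**2))*16 = 639*y + 16*y**2*(-1 + y**2))
G(738) + D(316) = -24/738 + 316*(639 + 16*316*(-1 + 316**2)) = -24*1/738 + 316*(639 + 16*316*(-1 + 99856)) = -4/123 + 316*(639 + 16*316*99855) = -4/123 + 316*(639 + 504866880) = -4/123 + 316*504867519 = -4/123 + 159538136004 = 19623190728488/123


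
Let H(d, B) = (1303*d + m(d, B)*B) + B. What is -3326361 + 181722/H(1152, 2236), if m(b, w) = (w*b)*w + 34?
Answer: -690948408147835203/207719008294 ≈ -3.3264e+6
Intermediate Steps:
m(b, w) = 34 + b*w**2 (m(b, w) = (b*w)*w + 34 = b*w**2 + 34 = 34 + b*w**2)
H(d, B) = B + 1303*d + B*(34 + d*B**2) (H(d, B) = (1303*d + (34 + d*B**2)*B) + B = (1303*d + B*(34 + d*B**2)) + B = B + 1303*d + B*(34 + d*B**2))
-3326361 + 181722/H(1152, 2236) = -3326361 + 181722/(35*2236 + 1303*1152 + 1152*2236**3) = -3326361 + 181722/(78260 + 1501056 + 1152*11179320256) = -3326361 + 181722/(78260 + 1501056 + 12878576934912) = -3326361 + 181722/12878578514228 = -3326361 + 181722*(1/12878578514228) = -3326361 + 2931/207719008294 = -690948408147835203/207719008294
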